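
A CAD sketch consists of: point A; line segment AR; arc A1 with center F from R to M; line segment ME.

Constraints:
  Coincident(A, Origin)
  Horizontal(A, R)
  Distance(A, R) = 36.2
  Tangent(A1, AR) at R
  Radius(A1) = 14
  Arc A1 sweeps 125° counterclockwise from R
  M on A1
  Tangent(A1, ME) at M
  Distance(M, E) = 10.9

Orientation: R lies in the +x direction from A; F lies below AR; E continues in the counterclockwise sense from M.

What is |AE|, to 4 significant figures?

43.80

A is at the origin; AR is horizontal with |AR| = 36.2 and R on the +x side, so R = (36.20, 0.000). Tangency of A1 to AR means the radius FR is perpendicular to AR, so F = R + (0, -14) = (36.20, -14.00). On A1, R sits at bearing 90° from F; a 125° counterclockwise sweep puts M at bearing 215°, so M = F + 14.0·(cos 215°, sin 215°) = (24.73, -22.03). The tangent condition forces FM to be normal to ME, so ME runs along (−sin 215°, cos 215°); with |ME| = 10.9, E = (30.98, -30.96). Then |AE| = |E − A| = 43.80.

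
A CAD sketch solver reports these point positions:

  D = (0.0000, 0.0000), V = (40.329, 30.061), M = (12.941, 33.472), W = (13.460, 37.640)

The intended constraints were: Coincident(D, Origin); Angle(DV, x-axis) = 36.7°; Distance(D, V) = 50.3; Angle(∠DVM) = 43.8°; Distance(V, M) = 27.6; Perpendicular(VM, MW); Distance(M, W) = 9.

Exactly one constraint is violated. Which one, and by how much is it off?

Distance(M, W) = 9 — off by 4.80.

D = (0.00, 0.00) ✓; DV at 36.70° ✓; |DV| = 50.30 ✓; ∠DVM = 43.80° ✓; |VM| = 27.60 ✓; ∠(VM, MW) = 90.00° ✓; |MW| = 4.200 ✗.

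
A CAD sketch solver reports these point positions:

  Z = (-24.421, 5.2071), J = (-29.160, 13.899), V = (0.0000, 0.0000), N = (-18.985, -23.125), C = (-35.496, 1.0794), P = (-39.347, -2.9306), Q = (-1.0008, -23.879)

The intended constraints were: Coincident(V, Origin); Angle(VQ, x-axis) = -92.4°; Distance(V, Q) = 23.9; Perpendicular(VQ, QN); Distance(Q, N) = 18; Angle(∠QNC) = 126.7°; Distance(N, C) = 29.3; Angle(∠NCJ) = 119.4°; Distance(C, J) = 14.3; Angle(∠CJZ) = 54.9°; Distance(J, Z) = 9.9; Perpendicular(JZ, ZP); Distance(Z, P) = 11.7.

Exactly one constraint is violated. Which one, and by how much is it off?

Distance(Z, P) = 11.7 — off by 5.30.

V = (0.00, 0.00) ✓; VQ at -92.40° ✓; |VQ| = 23.90 ✓; ∠(VQ, QN) = 90.00° ✓; |QN| = 18.00 ✓; ∠QNC = 126.7° ✓; |NC| = 29.30 ✓; ∠NCJ = 119.4° ✓; |CJ| = 14.30 ✓; ∠CJZ = 54.90° ✓; |JZ| = 9.900 ✓; ∠(JZ, ZP) = 90.00° ✓; |ZP| = 17.00 ✗.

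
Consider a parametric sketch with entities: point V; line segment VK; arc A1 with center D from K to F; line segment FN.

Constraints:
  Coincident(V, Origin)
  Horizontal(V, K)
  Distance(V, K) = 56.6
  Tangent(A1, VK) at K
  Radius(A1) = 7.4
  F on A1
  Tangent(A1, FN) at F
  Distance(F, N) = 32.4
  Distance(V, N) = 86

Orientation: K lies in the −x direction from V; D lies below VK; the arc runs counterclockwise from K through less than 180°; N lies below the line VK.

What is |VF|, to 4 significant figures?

62.91

V is at the origin; VK is horizontal with |VK| = 56.6 and K on the −x side, so K = (-56.60, 0.000). A1 meets VK tangentially, so DK is at right angles to VK, so D = K + (0, -7.4) = (-56.60, -7.400). Since DF ⟂ FN (tangency), |DN| = √(7.4² + 32.4²) = 33.23 regardless of where F sits on A1. So N lies on both circle(V, 86.0) and circle(D, 33.23); the below-VK intersection is N = (-80.36, -30.64). F is the foot of the tangent from N: F = (-62.82, -3.396).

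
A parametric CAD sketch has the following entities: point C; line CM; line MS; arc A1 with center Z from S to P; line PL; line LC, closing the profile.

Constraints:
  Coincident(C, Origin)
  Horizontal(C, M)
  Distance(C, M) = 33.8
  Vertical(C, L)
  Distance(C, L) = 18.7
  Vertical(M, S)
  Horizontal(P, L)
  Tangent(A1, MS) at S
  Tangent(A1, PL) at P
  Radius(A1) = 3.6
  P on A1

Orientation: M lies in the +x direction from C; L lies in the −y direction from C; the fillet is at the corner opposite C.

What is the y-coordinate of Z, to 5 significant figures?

-15.100

C is at the origin; C and M share the same y with |CM| = 33.8 and M on the +x side, so M = (33.800, 0.0000). CL is vertical with |CL| = 18.7 and L on the −y side, so L = (0.0000, -18.700). The virtual corner opposite C is at (33.800, -18.700). Since A1 is tangent to MS there, ZS ⟂ MS and the tangent condition forces ZP to be normal to PL, with radius 3.6, so the center Z sits 3.6 in from both sides at Z = (30.200, -15.100). So Z.y = -15.100.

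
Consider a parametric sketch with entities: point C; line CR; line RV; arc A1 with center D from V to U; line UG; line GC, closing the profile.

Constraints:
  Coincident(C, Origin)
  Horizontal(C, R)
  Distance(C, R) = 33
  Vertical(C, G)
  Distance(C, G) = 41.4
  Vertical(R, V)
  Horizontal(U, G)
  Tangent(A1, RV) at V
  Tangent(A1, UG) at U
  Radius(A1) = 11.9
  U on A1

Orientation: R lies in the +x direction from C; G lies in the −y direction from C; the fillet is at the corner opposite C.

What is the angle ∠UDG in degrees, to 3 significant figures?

60.6°

C is at the origin; C and R share the same y with |CR| = 33.0 and R on the +x side, so R = (33.0, 0.00). CG is vertical with |CG| = 41.4 and G on the −y side, so G = (0.00, -41.4). The virtual corner opposite C is at (33.0, -41.4). Since A1 is tangent to RV there, DV ⟂ RV and since A1 is tangent to UG there, DU ⟂ UG, with radius 11.9, so the center D sits 11.9 in from both sides at D = (21.1, -29.5). That places the tangent points at V = (33.0, -29.5) on RV and U = (21.1, -41.4) on UG. Then cos ∠UDG = DU·DG / (|DU||DG|), giving 60.6°.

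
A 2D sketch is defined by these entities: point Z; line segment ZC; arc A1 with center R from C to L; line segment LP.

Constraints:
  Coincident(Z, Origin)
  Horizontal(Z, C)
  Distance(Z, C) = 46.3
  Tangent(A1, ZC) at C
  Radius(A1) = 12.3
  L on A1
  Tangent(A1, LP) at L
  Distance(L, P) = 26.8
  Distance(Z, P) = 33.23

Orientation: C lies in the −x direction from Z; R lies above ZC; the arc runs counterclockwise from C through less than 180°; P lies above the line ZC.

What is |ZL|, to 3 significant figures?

36.8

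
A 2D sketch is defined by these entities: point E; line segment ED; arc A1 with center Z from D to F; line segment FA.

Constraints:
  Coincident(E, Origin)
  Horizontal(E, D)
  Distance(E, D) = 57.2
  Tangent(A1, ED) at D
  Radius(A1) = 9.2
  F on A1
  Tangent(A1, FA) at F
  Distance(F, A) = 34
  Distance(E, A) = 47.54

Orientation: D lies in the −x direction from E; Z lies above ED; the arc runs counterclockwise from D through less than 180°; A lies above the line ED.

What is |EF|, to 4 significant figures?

49.38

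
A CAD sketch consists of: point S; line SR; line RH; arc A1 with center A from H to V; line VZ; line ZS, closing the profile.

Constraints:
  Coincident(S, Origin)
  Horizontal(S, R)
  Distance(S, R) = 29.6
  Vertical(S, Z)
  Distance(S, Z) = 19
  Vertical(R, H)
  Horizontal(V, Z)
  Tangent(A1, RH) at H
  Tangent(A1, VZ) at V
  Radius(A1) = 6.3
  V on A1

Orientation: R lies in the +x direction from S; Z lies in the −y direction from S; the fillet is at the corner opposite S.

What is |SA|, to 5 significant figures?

26.536

S is at the origin; S and R share the same y with |SR| = 29.6 and R on the +x side, so R = (29.600, 0.0000). SZ is vertical with |SZ| = 19.0 and Z on the −y side, so Z = (0.0000, -19.000). The virtual corner opposite S is at (29.600, -19.000). The tangent condition forces AH to be normal to RH and the tangent condition forces AV to be normal to VZ, with radius 6.3, so the center A sits 6.3 in from both sides at A = (23.300, -12.700). Then |SA| = |A − S| = 26.536.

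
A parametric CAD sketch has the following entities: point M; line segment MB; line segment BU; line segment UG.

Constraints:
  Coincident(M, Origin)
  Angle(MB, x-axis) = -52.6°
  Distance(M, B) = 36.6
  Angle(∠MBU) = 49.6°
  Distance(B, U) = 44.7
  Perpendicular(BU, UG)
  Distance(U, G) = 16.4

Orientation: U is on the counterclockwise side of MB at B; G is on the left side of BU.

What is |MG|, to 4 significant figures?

23.91

M is at the origin; MB runs at -52.6° with length 36.6, so B = 36.6·(cos -52.6°, sin -52.6°) = (22.23, -29.08). ∠MBU = 49.6°, so BU runs at -52.6° + (180° − 49.6°) = 77.80° from the x-axis; with |BU| = 44.7, U = B + 44.7·(cos 77.80°, sin 77.80°) = (31.68, 14.61). BU is perpendicular to UG; with |UG| = 16.4 on the left of BU, G = U + 16.4·(-0.9774, 0.2113) = (15.65, 18.08). Then |MG| = |G − M| = 23.91.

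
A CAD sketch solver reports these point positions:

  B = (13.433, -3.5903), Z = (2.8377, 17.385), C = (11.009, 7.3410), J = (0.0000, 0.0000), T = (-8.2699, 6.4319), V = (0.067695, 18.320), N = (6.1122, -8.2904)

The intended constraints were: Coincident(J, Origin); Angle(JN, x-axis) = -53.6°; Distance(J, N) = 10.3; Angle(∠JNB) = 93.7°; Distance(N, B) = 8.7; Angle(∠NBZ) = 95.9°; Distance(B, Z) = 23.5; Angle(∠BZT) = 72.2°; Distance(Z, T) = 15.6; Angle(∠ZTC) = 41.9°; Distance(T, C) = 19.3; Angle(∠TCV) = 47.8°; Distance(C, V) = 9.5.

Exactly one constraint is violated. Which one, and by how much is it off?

Distance(C, V) = 9.5 — off by 6.00.

J = (0.00, 0.00) ✓; JN at -53.60° ✓; |JN| = 10.30 ✓; ∠JNB = 93.70° ✓; |NB| = 8.700 ✓; ∠NBZ = 95.90° ✓; |BZ| = 23.50 ✓; ∠BZT = 72.20° ✓; |ZT| = 15.60 ✓; ∠ZTC = 41.90° ✓; |TC| = 19.30 ✓; ∠TCV = 47.80° ✓; |CV| = 15.50 ✗.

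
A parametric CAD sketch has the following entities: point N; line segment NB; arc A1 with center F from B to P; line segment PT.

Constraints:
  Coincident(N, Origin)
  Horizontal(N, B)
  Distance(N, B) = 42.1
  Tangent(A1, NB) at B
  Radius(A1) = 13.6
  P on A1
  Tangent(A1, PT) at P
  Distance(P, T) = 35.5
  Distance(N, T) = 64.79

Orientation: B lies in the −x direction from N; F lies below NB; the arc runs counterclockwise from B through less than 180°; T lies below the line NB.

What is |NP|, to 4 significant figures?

57.76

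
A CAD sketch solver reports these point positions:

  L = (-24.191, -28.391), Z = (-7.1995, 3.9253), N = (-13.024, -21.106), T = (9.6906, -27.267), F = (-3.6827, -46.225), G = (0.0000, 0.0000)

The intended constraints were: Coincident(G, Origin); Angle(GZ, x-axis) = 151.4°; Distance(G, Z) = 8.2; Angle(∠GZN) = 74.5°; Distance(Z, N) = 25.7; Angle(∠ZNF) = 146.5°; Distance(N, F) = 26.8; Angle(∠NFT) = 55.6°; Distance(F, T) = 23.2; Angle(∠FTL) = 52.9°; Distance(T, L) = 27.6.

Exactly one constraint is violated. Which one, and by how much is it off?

Distance(T, L) = 27.6 — off by 6.30.

G = (0.00, 0.00) ✓; GZ at 151.4° ✓; |GZ| = 8.200 ✓; ∠GZN = 74.50° ✓; |ZN| = 25.70 ✓; ∠ZNF = 146.5° ✓; |NF| = 26.80 ✓; ∠NFT = 55.60° ✓; |FT| = 23.20 ✓; ∠FTL = 52.90° ✓; |TL| = 33.90 ✗.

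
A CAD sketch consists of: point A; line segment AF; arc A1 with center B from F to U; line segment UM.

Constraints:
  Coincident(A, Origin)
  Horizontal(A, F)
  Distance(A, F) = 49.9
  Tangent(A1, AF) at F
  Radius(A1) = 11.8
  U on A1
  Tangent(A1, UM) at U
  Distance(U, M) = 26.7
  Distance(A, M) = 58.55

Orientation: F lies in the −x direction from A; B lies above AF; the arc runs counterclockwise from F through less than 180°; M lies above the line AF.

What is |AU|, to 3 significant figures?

40.7

Checks: |BU| = 11.80 ✓; ∠(BU, UM) = 90.00° ✓; |UM| = 26.70 ✓; |AM| = 58.55 ✓.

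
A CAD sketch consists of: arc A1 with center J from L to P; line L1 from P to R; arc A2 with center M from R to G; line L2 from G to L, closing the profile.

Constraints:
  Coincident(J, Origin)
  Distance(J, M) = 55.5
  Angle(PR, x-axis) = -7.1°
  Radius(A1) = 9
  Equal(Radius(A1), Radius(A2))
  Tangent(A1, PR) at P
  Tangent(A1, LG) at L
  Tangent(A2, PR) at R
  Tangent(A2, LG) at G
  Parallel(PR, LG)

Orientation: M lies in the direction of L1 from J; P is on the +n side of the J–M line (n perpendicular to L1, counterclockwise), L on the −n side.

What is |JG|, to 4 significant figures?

56.22

The slot axis is L1's direction at -7.1°, so u = (cos -7.1°, sin -7.1°) = (0.9923, -0.1236) and n = (−sin -7.1°, cos -7.1°) = (0.1236, 0.9923). J is at the origin and M lies 55.5 along u from J, so M = 55.5·u = (55.07, -6.860). Tangency of A1 to both parallel lines with radius 9.0 puts P and L at J ± 9.0·n: P = (1.112, 8.931), L = (-1.112, -8.931). Equal radii place R and G the same way about M: R = M + 9.0·n = (56.19, 2.071), G = M − 9.0·n = (53.96, -15.79). Then |JG| = |G − J| = 56.22.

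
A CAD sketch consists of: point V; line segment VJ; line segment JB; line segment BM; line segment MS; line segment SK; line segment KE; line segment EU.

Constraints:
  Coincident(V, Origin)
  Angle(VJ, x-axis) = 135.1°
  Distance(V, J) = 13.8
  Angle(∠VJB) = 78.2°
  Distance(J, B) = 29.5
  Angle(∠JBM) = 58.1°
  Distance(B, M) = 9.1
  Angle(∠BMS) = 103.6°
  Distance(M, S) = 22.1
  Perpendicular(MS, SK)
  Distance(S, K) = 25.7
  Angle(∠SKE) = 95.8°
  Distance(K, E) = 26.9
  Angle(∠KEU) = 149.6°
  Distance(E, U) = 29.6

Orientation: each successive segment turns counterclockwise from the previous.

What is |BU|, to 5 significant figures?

30.316

V is at the origin; VJ runs at 135.1° with length 13.8, so J = (-9.7751, 9.7410). ∠VJB = 78.2° gives JB at -123.10° from the x-axis; with |JB| = 29.5, B = (-25.885, -14.972). ∠JBM = 58.1° gives BM at -1.2000° from the x-axis; with |BM| = 9.1, M = (-16.787, -15.162). ∠BMS = 103.6° gives MS at 75.200° from the x-axis; with |MS| = 22.1, S = (-11.142, 6.2045). MS is perpendicular to SK, so SK runs at 165.20°; with |SK| = 25.7, K = (-35.989, 12.770). ∠SKE = 95.8° gives KE at -110.60° from the x-axis; with |KE| = 26.9, E = (-45.454, -12.410). ∠KEU = 149.6° gives EU at -80.200° from the x-axis; with |EU| = 29.6, U = (-40.415, -41.579). Then |BU| = |U − B| = 30.316.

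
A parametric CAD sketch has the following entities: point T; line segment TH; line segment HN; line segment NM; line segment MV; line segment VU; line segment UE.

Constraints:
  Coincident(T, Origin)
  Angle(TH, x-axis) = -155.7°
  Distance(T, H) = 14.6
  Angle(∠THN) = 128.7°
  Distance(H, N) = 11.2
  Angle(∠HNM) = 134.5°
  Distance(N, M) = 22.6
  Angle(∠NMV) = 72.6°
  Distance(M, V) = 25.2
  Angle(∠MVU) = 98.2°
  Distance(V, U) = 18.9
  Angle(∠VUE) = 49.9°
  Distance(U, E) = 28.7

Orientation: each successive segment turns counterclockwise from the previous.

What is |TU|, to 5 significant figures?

2.9203

T is at the origin; TH runs at -155.7° with length 14.6, so H = (-13.306, -6.0081). ∠THN = 128.7° gives HN at -104.40° from the x-axis; with |HN| = 11.2, N = (-16.092, -16.856). ∠HNM = 134.5° gives NM at -58.900° from the x-axis; with |NM| = 22.6, M = (-4.4182, -36.208). ∠NMV = 72.6° gives MV at 48.500° from the x-axis; with |MV| = 25.2, V = (12.280, -17.334). ∠MVU = 98.2° gives VU at 130.30° from the x-axis; with |VU| = 18.9, U = (0.055537, -2.9198). Then |TU| = |U − T| = 2.9203.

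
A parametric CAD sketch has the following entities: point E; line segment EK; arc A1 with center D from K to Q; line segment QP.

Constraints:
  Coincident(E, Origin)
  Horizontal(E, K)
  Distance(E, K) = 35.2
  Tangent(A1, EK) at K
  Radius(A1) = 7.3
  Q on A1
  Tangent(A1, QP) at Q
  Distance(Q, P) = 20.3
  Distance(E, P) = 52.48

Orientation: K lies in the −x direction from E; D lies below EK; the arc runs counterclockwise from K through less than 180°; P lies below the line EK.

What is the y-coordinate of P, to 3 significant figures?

-26.3

Checks: |DQ| = 7.300 ✓; ∠(DQ, QP) = 90.00° ✓; |QP| = 20.30 ✓; |EP| = 52.48 ✓.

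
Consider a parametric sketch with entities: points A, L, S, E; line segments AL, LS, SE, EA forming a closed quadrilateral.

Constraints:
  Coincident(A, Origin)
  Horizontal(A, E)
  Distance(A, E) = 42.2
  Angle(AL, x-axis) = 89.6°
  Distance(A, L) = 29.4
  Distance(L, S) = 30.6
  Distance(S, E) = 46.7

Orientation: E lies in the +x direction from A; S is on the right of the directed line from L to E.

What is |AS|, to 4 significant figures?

4.570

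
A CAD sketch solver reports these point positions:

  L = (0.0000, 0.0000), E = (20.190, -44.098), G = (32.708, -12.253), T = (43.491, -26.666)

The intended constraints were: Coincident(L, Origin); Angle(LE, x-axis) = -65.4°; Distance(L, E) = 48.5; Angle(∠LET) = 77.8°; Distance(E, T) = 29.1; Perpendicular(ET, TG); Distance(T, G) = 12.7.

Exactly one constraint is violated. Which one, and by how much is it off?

Distance(T, G) = 12.7 — off by 5.30.

L = (0.00, 0.00) ✓; LE at -65.40° ✓; |LE| = 48.50 ✓; ∠LET = 77.80° ✓; |ET| = 29.10 ✓; ∠(ET, TG) = 90.00° ✓; |TG| = 18.00 ✗.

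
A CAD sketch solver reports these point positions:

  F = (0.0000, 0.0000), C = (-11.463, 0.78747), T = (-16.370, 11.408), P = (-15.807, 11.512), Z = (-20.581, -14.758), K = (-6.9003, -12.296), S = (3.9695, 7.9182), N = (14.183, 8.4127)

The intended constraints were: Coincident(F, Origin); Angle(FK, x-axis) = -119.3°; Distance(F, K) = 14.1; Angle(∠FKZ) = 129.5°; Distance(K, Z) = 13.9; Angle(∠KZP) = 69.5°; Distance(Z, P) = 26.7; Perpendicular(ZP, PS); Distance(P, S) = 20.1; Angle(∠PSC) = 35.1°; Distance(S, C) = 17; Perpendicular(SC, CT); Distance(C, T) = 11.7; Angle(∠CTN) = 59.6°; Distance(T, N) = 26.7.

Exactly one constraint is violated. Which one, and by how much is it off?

Distance(T, N) = 26.7 — off by 4.00.

F = (0.00, 0.00) ✓; FK at -119.3° ✓; |FK| = 14.10 ✓; ∠FKZ = 129.5° ✓; |KZ| = 13.90 ✓; ∠KZP = 69.50° ✓; |ZP| = 26.70 ✓; ∠(ZP, PS) = 90.00° ✓; |PS| = 20.10 ✓; ∠PSC = 35.10° ✓; |SC| = 17.00 ✓; ∠(SC, CT) = 90.00° ✓; |CT| = 11.70 ✓; ∠CTN = 59.60° ✓; |TN| = 30.70 ✗.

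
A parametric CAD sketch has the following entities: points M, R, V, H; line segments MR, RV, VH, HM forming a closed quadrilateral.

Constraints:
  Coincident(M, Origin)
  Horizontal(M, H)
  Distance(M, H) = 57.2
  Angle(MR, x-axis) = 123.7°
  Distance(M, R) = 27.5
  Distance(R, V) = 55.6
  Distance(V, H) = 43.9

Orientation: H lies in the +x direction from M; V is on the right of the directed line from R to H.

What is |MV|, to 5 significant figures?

28.230

Checks: |RV| = 55.60 ✓; |VH| = 43.90 ✓.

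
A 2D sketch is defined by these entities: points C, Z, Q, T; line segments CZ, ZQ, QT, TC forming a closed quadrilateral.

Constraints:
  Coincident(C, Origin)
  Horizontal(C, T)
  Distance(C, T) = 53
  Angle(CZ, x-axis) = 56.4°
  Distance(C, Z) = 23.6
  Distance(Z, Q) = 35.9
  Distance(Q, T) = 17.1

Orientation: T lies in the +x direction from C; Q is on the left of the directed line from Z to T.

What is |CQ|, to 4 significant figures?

51.57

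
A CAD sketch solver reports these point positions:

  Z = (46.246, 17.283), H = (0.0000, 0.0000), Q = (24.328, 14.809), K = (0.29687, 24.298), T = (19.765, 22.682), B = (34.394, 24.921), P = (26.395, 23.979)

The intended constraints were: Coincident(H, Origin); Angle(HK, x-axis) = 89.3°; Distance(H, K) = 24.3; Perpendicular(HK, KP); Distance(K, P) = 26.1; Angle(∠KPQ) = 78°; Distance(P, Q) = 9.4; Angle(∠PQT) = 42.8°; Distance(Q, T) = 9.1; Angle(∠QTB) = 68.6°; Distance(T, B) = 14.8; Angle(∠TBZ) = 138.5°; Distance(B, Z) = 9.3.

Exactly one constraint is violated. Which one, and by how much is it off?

Distance(B, Z) = 9.3 — off by 4.80.

H = (0.00, 0.00) ✓; HK at 89.30° ✓; |HK| = 24.30 ✓; ∠(HK, KP) = 90.00° ✓; |KP| = 26.10 ✓; ∠KPQ = 78.00° ✓; |PQ| = 9.400 ✓; ∠PQT = 42.80° ✓; |QT| = 9.100 ✓; ∠QTB = 68.61° ✓; |TB| = 14.80 ✓; ∠TBZ = 138.5° ✓; |BZ| = 14.10 ✗.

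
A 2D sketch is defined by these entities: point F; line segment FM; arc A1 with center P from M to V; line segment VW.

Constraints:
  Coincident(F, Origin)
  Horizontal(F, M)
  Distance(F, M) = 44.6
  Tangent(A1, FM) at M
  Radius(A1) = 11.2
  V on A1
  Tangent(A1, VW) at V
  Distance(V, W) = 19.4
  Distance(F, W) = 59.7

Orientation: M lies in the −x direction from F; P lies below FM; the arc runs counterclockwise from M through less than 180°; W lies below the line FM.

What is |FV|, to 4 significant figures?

57.18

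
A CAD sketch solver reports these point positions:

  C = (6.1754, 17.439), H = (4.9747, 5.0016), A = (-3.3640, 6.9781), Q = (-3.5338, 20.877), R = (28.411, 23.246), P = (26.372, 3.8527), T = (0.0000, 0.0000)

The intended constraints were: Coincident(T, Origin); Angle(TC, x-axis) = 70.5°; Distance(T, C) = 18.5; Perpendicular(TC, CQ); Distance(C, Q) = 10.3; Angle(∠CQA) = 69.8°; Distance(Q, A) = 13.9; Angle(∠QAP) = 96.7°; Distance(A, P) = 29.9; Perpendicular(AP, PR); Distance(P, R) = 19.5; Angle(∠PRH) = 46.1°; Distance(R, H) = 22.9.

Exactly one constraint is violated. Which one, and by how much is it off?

Distance(R, H) = 22.9 — off by 6.80.

T = (0.00, 0.00) ✓; TC at 70.50° ✓; |TC| = 18.50 ✓; ∠(TC, CQ) = 90.00° ✓; |CQ| = 10.30 ✓; ∠CQA = 69.80° ✓; |QA| = 13.90 ✓; ∠QAP = 96.70° ✓; |AP| = 29.90 ✓; ∠(AP, PR) = 90.00° ✓; |PR| = 19.50 ✓; ∠PRH = 46.10° ✓; |RH| = 29.70 ✗.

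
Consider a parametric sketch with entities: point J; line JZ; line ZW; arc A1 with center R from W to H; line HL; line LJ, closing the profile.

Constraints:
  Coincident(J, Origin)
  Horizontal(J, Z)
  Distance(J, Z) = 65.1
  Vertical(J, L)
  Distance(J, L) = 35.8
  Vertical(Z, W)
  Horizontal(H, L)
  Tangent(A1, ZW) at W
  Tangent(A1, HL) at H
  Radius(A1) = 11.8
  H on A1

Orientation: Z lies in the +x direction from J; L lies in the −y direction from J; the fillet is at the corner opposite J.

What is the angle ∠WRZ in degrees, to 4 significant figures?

63.82°

The virtual corner opposite J is at (65.10, -35.80). The tangent condition forces RW to be normal to ZW and tangency of A1 to HL means the radius RH is perpendicular to HL, with radius 11.8, so the center R sits 11.8 in from both sides at R = (53.30, -24.00). That places the tangent points at W = (65.10, -24.00) on ZW and H = (53.30, -35.80) on HL. Then cos ∠WRZ = RW·RZ / (|RW||RZ|), giving 63.82°.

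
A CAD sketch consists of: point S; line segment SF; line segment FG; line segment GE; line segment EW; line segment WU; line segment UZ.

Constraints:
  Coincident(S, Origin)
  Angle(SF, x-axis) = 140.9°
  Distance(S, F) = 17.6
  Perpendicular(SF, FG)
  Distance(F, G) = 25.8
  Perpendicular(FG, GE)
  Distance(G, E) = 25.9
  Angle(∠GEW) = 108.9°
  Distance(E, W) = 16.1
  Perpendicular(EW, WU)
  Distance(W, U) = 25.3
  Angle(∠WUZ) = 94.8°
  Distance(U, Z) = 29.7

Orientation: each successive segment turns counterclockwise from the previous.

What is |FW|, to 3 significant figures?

32.9

S is at the origin; SF runs at 140.9° with length 17.6, so F = (-13.7, 11.1). SF ⟂ FG, so FG runs at -129°; with |FG| = 25.8, G = (-29.9, -8.92). FG ⟂ GE, so GE runs at -39.1°; with |GE| = 25.9, E = (-9.83, -25.3). ∠GEW = 108.9° gives EW at 32.0° from the x-axis; with |EW| = 16.1, W = (3.82, -16.7). Then |FW| = |W − F| = 32.9.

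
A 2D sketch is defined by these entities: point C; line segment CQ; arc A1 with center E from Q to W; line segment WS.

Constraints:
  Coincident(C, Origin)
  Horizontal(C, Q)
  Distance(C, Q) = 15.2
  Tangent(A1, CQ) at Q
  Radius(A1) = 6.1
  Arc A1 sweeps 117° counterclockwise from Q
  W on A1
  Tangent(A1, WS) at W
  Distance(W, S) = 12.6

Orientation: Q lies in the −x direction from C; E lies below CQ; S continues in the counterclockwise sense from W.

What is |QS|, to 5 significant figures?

20.098

C is at the origin; CQ is horizontal with |CQ| = 15.2 and Q on the −x side, so Q = (-15.200, 0.0000). Since A1 is tangent to CQ there, EQ ⟂ CQ, so E = Q + (0, -6.1) = (-15.200, -6.1000). On A1, Q sits at bearing 90° from E; a 117° counterclockwise sweep puts W at bearing 207°, so W = E + 6.1·(cos 207°, sin 207°) = (-20.635, -8.8693). The tangent condition forces EW to be normal to WS, so WS runs along (−sin 207°, cos 207°); with |WS| = 12.6, S = (-14.915, -20.096). Then |QS| = |S − Q| = 20.098.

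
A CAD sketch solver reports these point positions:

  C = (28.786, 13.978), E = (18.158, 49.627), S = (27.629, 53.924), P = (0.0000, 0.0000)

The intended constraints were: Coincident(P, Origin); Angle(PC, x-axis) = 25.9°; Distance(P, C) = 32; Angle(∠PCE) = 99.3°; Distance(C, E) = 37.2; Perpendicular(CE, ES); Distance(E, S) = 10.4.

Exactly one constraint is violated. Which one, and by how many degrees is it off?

Perpendicular(CE, ES) — off by 7.80°.

P = (0.00, 0.00) ✓; PC at 25.90° ✓; |PC| = 32.00 ✓; ∠PCE = 99.30° ✓; |CE| = 37.20 ✓; ∠(CE, ES) = 82.20° ✗; |ES| = 10.40 ✓.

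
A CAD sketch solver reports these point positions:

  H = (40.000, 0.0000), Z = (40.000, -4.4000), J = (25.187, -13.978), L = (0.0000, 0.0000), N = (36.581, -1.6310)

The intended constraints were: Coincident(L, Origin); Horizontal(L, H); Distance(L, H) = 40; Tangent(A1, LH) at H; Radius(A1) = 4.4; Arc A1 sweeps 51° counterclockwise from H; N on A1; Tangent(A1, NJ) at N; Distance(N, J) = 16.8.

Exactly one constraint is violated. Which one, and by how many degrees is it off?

Tangent(A1, NJ) at N — off by 3.70°.

L = (0.00, 0.00) ✓; L.y = 0.00, H.y = 0.00 ✓; |LH| = 40.00 ✓; ∠(ZH, HL) = 90.00° ✓; |ZH| = 4.400 ✓; bearing(Z→N) − bearing(Z→H) = 51.00° ✓; |ZN| = 4.400 ✓; ∠(ZN, NJ) = 93.70° ✗; |NJ| = 16.80 ✓.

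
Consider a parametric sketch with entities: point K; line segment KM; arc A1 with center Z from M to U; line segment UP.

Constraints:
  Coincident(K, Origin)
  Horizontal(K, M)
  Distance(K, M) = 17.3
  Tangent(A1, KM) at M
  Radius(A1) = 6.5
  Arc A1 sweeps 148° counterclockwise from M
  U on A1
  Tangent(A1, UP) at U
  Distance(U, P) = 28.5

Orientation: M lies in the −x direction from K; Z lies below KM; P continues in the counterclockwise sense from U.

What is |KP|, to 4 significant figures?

27.33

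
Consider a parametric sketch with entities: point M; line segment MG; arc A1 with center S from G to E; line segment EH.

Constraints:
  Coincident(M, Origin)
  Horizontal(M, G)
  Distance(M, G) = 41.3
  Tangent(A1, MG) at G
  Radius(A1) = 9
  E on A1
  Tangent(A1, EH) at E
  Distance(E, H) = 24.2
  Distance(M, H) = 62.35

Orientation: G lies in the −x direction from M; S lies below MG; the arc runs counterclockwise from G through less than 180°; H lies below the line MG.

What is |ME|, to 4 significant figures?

50.79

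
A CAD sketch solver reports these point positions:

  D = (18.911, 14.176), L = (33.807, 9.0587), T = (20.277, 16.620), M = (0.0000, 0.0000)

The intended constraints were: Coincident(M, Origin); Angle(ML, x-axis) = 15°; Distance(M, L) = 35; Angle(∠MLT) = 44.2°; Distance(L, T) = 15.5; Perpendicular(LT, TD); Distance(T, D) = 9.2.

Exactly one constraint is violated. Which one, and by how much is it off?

Distance(T, D) = 9.2 — off by 6.40.

M = (0.00, 0.00) ✓; ML at 15.00° ✓; |ML| = 35.00 ✓; ∠MLT = 44.20° ✓; |LT| = 15.50 ✓; ∠(LT, TD) = 90.00° ✓; |TD| = 2.800 ✗.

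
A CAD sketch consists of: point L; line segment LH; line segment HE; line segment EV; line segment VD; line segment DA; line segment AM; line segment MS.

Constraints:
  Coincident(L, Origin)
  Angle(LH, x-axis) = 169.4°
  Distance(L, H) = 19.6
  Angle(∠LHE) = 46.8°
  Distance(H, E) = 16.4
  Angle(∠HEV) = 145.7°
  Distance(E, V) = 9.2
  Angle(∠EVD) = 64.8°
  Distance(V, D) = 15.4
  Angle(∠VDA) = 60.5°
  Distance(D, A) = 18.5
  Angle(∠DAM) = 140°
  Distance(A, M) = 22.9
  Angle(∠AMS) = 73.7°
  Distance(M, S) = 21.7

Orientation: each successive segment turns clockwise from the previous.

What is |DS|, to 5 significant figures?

32.244

L is at the origin; LH runs at 169.4° with length 19.6, so H = (-19.266, 3.6054). ∠LHE = 46.8° gives HE at 36.200° from the x-axis; with |HE| = 16.4, E = (-6.0314, 13.291). ∠HEV = 145.7° gives EV at 1.9000° from the x-axis; with |EV| = 9.2, V = (3.1636, 13.596). ∠EVD = 64.8° gives VD at -113.30° from the x-axis; with |VD| = 15.4, D = (-2.9278, -0.54767). ∠VDA = 60.5° gives DA at 127.20° from the x-axis; with |DA| = 18.5, A = (-14.113, 14.188). ∠DAM = 140.0° gives AM at 87.200° from the x-axis; with |AM| = 22.9, M = (-12.994, 37.061). ∠AMS = 73.7° gives MS at -19.100° from the x-axis; with |MS| = 21.7, S = (7.5111, 29.960). Then |DS| = |S − D| = 32.244.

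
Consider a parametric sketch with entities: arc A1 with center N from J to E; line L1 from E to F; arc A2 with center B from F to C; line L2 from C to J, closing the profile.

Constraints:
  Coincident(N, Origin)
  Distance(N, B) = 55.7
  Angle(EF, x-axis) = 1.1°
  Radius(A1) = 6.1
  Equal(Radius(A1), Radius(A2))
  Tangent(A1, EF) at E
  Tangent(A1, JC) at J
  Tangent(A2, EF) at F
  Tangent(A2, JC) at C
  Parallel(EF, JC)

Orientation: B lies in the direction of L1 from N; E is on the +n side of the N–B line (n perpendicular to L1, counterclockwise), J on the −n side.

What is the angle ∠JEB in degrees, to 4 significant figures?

83.75°

The slot axis is L1's direction at 1.1°, so u = (cos 1.1°, sin 1.1°) = (0.9998, 0.01920) and n = (−sin 1.1°, cos 1.1°) = (-0.01920, 0.9998). N is at the origin and B lies 55.7 along u from N, so B = 55.7·u = (55.69, 1.069). Tangency of A1 to both parallel lines with radius 6.1 puts E and J at N ± 6.1·n: E = (-0.1171, 6.099), J = (0.1171, -6.099). Then cos ∠JEB = EJ·EB / (|EJ||EB|), giving 83.75°.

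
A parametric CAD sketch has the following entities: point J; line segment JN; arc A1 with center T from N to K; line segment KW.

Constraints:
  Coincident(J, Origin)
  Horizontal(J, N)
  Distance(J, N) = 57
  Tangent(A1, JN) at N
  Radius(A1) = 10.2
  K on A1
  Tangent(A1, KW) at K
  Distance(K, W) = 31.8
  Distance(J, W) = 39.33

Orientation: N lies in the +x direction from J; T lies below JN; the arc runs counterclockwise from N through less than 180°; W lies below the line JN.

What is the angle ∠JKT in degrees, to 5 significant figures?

142.58°

Checks: |TK| = 10.20 ✓; ∠(TK, KW) = 90.00° ✓; |KW| = 31.80 ✓; |JW| = 39.33 ✓.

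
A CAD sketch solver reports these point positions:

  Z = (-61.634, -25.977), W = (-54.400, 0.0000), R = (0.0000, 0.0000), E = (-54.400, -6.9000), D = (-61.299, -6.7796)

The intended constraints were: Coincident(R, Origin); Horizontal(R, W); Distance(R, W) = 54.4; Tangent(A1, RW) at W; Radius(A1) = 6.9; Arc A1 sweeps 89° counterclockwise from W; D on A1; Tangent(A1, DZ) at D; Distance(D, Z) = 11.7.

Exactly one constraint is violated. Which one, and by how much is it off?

Distance(D, Z) = 11.7 — off by 7.50.

R = (0.00, 0.00) ✓; R.y = 0.00, W.y = 0.00 ✓; |RW| = 54.40 ✓; ∠(EW, WR) = 90.00° ✓; |EW| = 6.900 ✓; bearing(E→D) − bearing(E→W) = 89.00° ✓; |ED| = 6.900 ✓; ∠(ED, DZ) = 90.00° ✓; |DZ| = 19.20 ✗.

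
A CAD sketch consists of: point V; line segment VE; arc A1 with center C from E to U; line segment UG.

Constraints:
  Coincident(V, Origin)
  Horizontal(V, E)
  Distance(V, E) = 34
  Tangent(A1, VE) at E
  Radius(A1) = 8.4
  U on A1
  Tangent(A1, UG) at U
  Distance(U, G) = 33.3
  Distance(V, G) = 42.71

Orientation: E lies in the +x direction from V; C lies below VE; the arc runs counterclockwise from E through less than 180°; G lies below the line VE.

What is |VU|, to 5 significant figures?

26.622

Checks: |CU| = 8.400 ✓; ∠(CU, UG) = 90.00° ✓; |UG| = 33.30 ✓; |VG| = 42.71 ✓.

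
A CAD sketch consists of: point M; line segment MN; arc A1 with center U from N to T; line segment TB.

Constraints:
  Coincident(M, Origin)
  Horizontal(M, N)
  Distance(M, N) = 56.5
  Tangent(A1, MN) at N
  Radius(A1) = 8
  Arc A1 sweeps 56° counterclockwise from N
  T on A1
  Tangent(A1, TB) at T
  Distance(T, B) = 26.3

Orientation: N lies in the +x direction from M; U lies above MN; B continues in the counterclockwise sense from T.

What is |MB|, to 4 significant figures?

81.86

On A1, N sits at bearing -90° from U; a 56° counterclockwise sweep puts T at bearing -34°, so T = U + 8.0·(cos -34°, sin -34°) = (63.13, 3.526). Tangency of A1 to TB means the radius UT is perpendicular to TB, so TB runs along (−sin -34°, cos -34°); with |TB| = 26.3, B = (77.84, 25.33). Then |MB| = |B − M| = 81.86.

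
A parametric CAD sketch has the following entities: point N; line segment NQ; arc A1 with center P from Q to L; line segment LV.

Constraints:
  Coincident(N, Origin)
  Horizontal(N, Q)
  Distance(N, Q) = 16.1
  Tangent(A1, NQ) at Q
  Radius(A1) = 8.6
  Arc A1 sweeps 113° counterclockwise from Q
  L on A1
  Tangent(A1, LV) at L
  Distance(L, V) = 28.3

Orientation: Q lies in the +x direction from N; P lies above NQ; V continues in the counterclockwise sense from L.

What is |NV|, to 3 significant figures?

40.2

On A1, Q sits at bearing -90° from P; a 113° counterclockwise sweep puts L at bearing 23°, so L = P + 8.6·(cos 23°, sin 23°) = (24.0, 12.0). The tangent condition forces PL to be normal to LV, so LV runs along (−sin 23°, cos 23°); with |LV| = 28.3, V = (13.0, 38.0). Then |NV| = |V − N| = 40.2.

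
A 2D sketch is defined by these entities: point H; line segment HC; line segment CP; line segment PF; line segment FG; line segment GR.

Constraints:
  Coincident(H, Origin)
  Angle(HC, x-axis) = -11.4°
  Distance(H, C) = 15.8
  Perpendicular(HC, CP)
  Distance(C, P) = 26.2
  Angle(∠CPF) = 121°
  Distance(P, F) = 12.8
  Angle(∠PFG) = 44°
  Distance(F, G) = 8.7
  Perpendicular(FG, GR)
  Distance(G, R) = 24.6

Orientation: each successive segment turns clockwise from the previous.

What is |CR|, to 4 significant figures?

34.24

H is at the origin; HC runs at -11.4° with length 15.8, so C = (15.49, -3.123). The perpendicularity gives CP at right angles to HC, so CP runs at -101.4°; with |CP| = 26.2, P = (10.31, -28.81). ∠CPF = 121.0° gives PF at -160.4° from the x-axis; with |PF| = 12.8, F = (-1.749, -33.10). ∠PFG = 44.0° gives FG at 63.60° from the x-axis; with |FG| = 8.7, G = (2.120, -25.31). The perpendicularity gives GR at right angles to FG, so GR runs at -26.40°; with |GR| = 24.6, R = (24.15, -36.25). Then |CR| = |R − C| = 34.24.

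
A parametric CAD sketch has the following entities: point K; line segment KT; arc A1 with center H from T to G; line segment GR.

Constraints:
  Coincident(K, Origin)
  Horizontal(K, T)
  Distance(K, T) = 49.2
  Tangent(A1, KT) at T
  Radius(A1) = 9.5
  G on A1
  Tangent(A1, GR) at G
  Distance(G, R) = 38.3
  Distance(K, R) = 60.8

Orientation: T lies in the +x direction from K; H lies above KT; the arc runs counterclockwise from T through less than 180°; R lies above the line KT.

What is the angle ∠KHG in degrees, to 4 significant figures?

160.7°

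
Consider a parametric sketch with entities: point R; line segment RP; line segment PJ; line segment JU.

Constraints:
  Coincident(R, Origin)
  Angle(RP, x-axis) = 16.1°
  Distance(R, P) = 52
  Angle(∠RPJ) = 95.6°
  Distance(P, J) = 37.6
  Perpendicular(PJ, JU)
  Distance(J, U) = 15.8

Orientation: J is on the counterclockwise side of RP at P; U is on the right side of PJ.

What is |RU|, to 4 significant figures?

79.90

R is at the origin; RP runs at 16.1° with length 52.0, so P = 52.0·(cos 16.1°, sin 16.1°) = (49.96, 14.42). ∠RPJ = 95.6°, so PJ runs at 16.1° + (180° − 95.6°) = 100.5° from the x-axis; with |PJ| = 37.6, J = P + 37.6·(cos 100.5°, sin 100.5°) = (43.11, 51.39). PJ is perpendicular to JU; with |JU| = 15.8 on the right of PJ, U = J + 15.8·(0.9833, 0.1822) = (58.64, 54.27). Then |RU| = |U − R| = 79.90.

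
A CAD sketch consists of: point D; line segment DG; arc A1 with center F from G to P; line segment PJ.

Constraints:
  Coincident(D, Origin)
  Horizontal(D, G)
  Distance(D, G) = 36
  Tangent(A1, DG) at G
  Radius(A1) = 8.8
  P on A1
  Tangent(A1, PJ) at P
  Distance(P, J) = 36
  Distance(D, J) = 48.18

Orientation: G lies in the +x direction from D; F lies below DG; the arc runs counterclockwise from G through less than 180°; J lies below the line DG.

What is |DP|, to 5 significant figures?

28.301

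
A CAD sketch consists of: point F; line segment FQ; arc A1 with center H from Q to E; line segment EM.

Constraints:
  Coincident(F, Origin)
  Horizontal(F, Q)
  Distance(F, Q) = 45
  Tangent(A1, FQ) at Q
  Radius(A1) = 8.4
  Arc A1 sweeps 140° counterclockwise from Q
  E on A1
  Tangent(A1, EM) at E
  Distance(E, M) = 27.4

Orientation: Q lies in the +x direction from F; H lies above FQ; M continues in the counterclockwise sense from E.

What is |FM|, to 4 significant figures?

43.79

On A1, Q sits at bearing -90° from H; a 140° counterclockwise sweep puts E at bearing 50°, so E = H + 8.4·(cos 50°, sin 50°) = (50.40, 14.83). Tangency of A1 to EM means the radius HE is perpendicular to EM, so EM runs along (−sin 50°, cos 50°); with |EM| = 27.4, M = (29.41, 32.45). Then |FM| = |M − F| = 43.79.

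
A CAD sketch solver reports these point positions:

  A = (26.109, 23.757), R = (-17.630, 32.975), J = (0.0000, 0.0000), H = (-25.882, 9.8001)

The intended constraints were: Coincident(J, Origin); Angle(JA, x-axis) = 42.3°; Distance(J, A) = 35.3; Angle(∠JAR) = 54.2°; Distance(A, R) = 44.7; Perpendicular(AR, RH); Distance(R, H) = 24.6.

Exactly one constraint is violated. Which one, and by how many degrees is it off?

Perpendicular(AR, RH) — off by 7.70°.

J = (0.00, 0.00) ✓; JA at 42.30° ✓; |JA| = 35.30 ✓; ∠JAR = 54.20° ✓; |AR| = 44.70 ✓; ∠(AR, RH) = 82.30° ✗; |RH| = 24.60 ✓.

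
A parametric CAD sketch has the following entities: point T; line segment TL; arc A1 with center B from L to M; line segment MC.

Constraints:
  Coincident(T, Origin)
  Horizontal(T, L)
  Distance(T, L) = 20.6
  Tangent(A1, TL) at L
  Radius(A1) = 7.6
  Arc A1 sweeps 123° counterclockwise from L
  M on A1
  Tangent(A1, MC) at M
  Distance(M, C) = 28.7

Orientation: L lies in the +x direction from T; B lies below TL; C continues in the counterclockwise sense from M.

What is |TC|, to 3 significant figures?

46.6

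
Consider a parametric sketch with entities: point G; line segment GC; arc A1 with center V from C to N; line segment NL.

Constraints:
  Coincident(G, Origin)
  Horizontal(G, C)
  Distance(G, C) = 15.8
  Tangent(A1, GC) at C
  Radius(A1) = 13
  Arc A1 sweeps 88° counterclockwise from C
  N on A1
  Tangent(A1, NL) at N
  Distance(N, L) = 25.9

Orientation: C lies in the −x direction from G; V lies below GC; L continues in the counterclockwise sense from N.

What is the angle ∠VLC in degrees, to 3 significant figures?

8.77°

G is at the origin; G and C share the same y with |GC| = 15.8 and C on the −x side, so C = (-15.8, 0.00). Since A1 is tangent to GC there, VC ⟂ GC, so V = C + (0, -13) = (-15.8, -13.0). On A1, C sits at bearing 90° from V; an 88° counterclockwise sweep puts N at bearing 178°, so N = V + 13.0·(cos 178°, sin 178°) = (-28.8, -12.5). A1 meets NL tangentially, so VN is at right angles to NL, so NL runs along (−sin 178°, cos 178°); with |NL| = 25.9, L = (-29.7, -38.4). Then cos ∠VLC = LV·LC / (|LV||LC|), giving 8.77°.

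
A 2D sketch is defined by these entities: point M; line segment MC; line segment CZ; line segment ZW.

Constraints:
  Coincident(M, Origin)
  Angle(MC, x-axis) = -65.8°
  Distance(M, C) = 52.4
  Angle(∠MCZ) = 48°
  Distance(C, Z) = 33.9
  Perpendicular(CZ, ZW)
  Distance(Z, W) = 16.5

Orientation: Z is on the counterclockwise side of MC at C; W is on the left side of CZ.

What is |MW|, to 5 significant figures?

22.471

M is at the origin; MC runs at -65.8° with length 52.4, so C = 52.4·(cos -65.8°, sin -65.8°) = (21.480, -47.795). ∠MCZ = 48.0°, so CZ runs at -65.8° + (180° − 48.0°) = 66.200° from the x-axis; with |CZ| = 33.9, Z = C + 33.9·(cos 66.200°, sin 66.200°) = (35.160, -16.778). CZ ⟂ ZW; with |ZW| = 16.5 on the left of CZ, W = Z + 16.5·(-0.91496, 0.40355) = (20.063, -10.119). Then |MW| = |W − M| = 22.471.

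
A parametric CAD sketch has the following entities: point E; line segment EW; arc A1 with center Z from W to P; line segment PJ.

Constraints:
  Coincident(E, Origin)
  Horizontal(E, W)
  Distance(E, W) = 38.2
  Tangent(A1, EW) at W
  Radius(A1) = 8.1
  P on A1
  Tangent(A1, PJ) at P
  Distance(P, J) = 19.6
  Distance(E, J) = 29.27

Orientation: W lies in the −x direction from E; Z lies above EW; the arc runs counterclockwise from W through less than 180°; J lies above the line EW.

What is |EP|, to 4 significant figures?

31.56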